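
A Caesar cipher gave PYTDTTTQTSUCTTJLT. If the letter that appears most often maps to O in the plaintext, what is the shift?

The most frequent ciphertext letter is T (appears 8 times).
T is position 19; O is position 14.
Shift = 5.

5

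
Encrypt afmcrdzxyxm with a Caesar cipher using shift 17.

rwdtiuqopod

a(0): 0+17=17 → r
f(5): 5+17=22 → w
m(12): 12+17=29≡3 → d
c(2): 2+17=19 → t
r(17): 17+17=34≡8 → i
d(3): 3+17=20 → u
z(25): 25+17=42≡16 → q
x(23): 23+17=40≡14 → o
y(24): 24+17=41≡15 → p
x(23): 23+17=40≡14 → o
m(12): 12+17=29≡3 → d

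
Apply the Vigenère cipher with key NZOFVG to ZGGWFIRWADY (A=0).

MFUBAOEVOIT

Repeat the key across the message: NZOFVGNZOFV
Z(25)+N(13): 38≡12 → M
G(6)+Z(25): 31≡5 → F
G(6)+O(14): 20 → U
W(22)+F(5): 27≡1 → B
F(5)+V(21): 26≡0 → A
I(8)+G(6): 14 → O
R(17)+N(13): 30≡4 → E
W(22)+Z(25): 47≡21 → V
A(0)+O(14): 14 → O
D(3)+F(5): 8 → I
Y(24)+V(21): 45≡19 → T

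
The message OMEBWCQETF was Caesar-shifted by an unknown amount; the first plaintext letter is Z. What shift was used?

15

From the crib: O(14)−Z(25)=-11≡15, so the shift is 15.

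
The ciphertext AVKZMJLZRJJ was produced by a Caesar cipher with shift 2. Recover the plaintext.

A(0): 0−2=-2≡24 → Y
V(21): 21−2=19 → T
K(10): 10−2=8 → I
Z(25): 25−2=23 → X
M(12): 12−2=10 → K
J(9): 9−2=7 → H
L(11): 11−2=9 → J
Z(25): 25−2=23 → X
R(17): 17−2=15 → P
J(9): 9−2=7 → H
J(9): 9−2=7 → H

YTIXKHJXPHH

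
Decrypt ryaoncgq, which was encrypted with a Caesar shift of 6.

lsuihwak

r(17): 17−6=11 → l
y(24): 24−6=18 → s
a(0): 0−6=-6≡20 → u
o(14): 14−6=8 → i
n(13): 13−6=7 → h
c(2): 2−6=-4≡22 → w
g(6): 6−6=0 → a
q(16): 16−6=10 → k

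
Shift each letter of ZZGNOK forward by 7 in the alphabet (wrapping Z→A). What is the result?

GGNUVR

Z(25): 25+7=32≡6 → G
Z(25): 25+7=32≡6 → G
G(6): 6+7=13 → N
N(13): 13+7=20 → U
O(14): 14+7=21 → V
K(10): 10+7=17 → R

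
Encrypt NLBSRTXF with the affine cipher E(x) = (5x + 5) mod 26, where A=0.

SIKRMWQE

N(13): 5·13+5=70≡18 → S
L(11): 5·11+5=60≡8 → I
B(1): 5·1+5=10 → K
S(18): 5·18+5=95≡17 → R
R(17): 5·17+5=90≡12 → M
T(19): 5·19+5=100≡22 → W
X(23): 5·23+5=120≡16 → Q
F(5): 5·5+5=30≡4 → E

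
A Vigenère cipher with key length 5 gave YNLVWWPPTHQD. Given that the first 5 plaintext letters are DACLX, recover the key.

VNJKZ

Subtract each crib letter from the matching ciphertext letter (mod 26):
Y(24)−D(3)=21 → V
N(13)−A(0)=13 → N
L(11)−C(2)=9 → J
V(21)−L(11)=10 → K
W(22)−X(23)=-1≡25 → Z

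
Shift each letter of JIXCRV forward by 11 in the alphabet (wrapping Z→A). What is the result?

UTINCG

J(9): 9+11=20 → U
I(8): 8+11=19 → T
X(23): 23+11=34≡8 → I
C(2): 2+11=13 → N
R(17): 17+11=28≡2 → C
V(21): 21+11=32≡6 → G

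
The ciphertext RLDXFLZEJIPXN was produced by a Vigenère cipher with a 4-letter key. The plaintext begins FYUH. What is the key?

Subtract each crib letter from the matching ciphertext letter (mod 26):
R(17)−F(5)=12 → M
L(11)−Y(24)=-13≡13 → N
D(3)−U(20)=-17≡9 → J
X(23)−H(7)=16 → Q

MNJQ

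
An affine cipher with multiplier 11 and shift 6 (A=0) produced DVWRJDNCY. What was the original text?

The inverse of 11 mod 26 is 19, since 11·19=209≡1. Apply D(y)=19·(y−6) mod 26:
D(3): 19·(3−6)=-57≡21 → V
V(21): 19·(21−6)=285≡25 → Z
W(22): 19·(22−6)=304≡18 → S
R(17): 19·(17−6)=209≡1 → B
J(9): 19·(9−6)=57≡5 → F
D(3): 19·(3−6)=-57≡21 → V
N(13): 19·(13−6)=133≡3 → D
C(2): 19·(2−6)=-76≡2 → C
Y(24): 19·(24−6)=342≡4 → E

VZSBFVDCE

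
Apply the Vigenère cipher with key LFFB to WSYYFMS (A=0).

HXDZQRX

Repeat the key across the message: LFFBLFF
W(22)+L(11): 33≡7 → H
S(18)+F(5): 23 → X
Y(24)+F(5): 29≡3 → D
Y(24)+B(1): 25 → Z
F(5)+L(11): 16 → Q
M(12)+F(5): 17 → R
S(18)+F(5): 23 → X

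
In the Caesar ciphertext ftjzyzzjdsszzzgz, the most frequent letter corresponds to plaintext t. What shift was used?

6

The most frequent ciphertext letter is z (appears 7 times).
z is position 25; t is position 19.
Shift = 6.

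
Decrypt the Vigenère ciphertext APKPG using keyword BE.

ZLJLF

Repeat the key across the ciphertext: BEBEB
A(0)−B(1): -1≡25 → Z
P(15)−E(4): 11 → L
K(10)−B(1): 9 → J
P(15)−E(4): 11 → L
G(6)−B(1): 5 → F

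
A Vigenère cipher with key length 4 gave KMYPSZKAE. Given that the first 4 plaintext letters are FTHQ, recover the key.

Subtract each crib letter from the matching ciphertext letter (mod 26):
K(10)−F(5)=5 → F
M(12)−T(19)=-7≡19 → T
Y(24)−H(7)=17 → R
P(15)−Q(16)=-1≡25 → Z

FTRZ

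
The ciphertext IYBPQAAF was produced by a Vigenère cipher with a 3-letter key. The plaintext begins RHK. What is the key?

Subtract each crib letter from the matching ciphertext letter (mod 26):
I(8)−R(17)=-9≡17 → R
Y(24)−H(7)=17 → R
B(1)−K(10)=-9≡17 → R

RRR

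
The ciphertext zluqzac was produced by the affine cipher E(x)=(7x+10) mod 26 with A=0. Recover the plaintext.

rpumrgk

The inverse of 7 mod 26 is 15, since 7·15=105≡1. Apply D(y)=15·(y−10) mod 26:
z(25): 15·(25−10)=225≡17 → r
l(11): 15·(11−10)=15 → p
u(20): 15·(20−10)=150≡20 → u
q(16): 15·(16−10)=90≡12 → m
z(25): 15·(25−10)=225≡17 → r
a(0): 15·(0−10)=-150≡6 → g
c(2): 15·(2−10)=-120≡10 → k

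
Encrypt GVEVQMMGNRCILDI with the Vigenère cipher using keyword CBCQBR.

IWGLRDOHPHDZNEK

Repeat the key across the message: CBCQBRCBCQBRCBC
G(6)+C(2): 8 → I
V(21)+B(1): 22 → W
E(4)+C(2): 6 → G
V(21)+Q(16): 37≡11 → L
Q(16)+B(1): 17 → R
M(12)+R(17): 29≡3 → D
M(12)+C(2): 14 → O
G(6)+B(1): 7 → H
N(13)+C(2): 15 → P
R(17)+Q(16): 33≡7 → H
C(2)+B(1): 3 → D
I(8)+R(17): 25 → Z
L(11)+C(2): 13 → N
D(3)+B(1): 4 → E
I(8)+C(2): 10 → K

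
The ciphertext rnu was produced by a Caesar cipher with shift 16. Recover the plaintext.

bxe

r(17): 17−16=1 → b
n(13): 13−16=-3≡23 → x
u(20): 20−16=4 → e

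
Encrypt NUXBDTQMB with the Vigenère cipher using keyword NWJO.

AQGPQPZAO

Repeat the key across the message: NWJONWJON
N(13)+N(13): 26≡0 → A
U(20)+W(22): 42≡16 → Q
X(23)+J(9): 32≡6 → G
B(1)+O(14): 15 → P
D(3)+N(13): 16 → Q
T(19)+W(22): 41≡15 → P
Q(16)+J(9): 25 → Z
M(12)+O(14): 26≡0 → A
B(1)+N(13): 14 → O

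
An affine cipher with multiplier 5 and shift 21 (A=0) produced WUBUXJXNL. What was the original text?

The inverse of 5 mod 26 is 21, since 5·21=105≡1. Apply D(y)=21·(y−21) mod 26:
W(22): 21·(22−21)=21 → V
U(20): 21·(20−21)=-21≡5 → F
B(1): 21·(1−21)=-420≡22 → W
U(20): 21·(20−21)=-21≡5 → F
X(23): 21·(23−21)=42≡16 → Q
J(9): 21·(9−21)=-252≡8 → I
X(23): 21·(23−21)=42≡16 → Q
N(13): 21·(13−21)=-168≡14 → O
L(11): 21·(11−21)=-210≡24 → Y

VFWFQIQOY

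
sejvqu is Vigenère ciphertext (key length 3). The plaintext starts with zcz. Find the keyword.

tck

Subtract each crib letter from the matching ciphertext letter (mod 26):
s(18)−z(25)=-7≡19 → t
e(4)−c(2)=2 → c
j(9)−z(25)=-16≡10 → k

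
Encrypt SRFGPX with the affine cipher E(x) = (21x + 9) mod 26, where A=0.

XCKFMY

S(18): 21·18+9=387≡23 → X
R(17): 21·17+9=366≡2 → C
F(5): 21·5+9=114≡10 → K
G(6): 21·6+9=135≡5 → F
P(15): 21·15+9=324≡12 → M
X(23): 21·23+9=492≡24 → Y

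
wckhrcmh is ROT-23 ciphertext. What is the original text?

zfnkufpk

w(22): 22−23=-1≡25 → z
c(2): 2−23=-21≡5 → f
k(10): 10−23=-13≡13 → n
h(7): 7−23=-16≡10 → k
r(17): 17−23=-6≡20 → u
c(2): 2−23=-21≡5 → f
m(12): 12−23=-11≡15 → p
h(7): 7−23=-16≡10 → k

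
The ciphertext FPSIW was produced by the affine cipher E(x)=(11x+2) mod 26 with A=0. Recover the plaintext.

The inverse of 11 mod 26 is 19, since 11·19=209≡1. Apply D(y)=19·(y−2) mod 26:
F(5): 19·(5−2)=57≡5 → F
P(15): 19·(15−2)=247≡13 → N
S(18): 19·(18−2)=304≡18 → S
I(8): 19·(8−2)=114≡10 → K
W(22): 19·(22−2)=380≡16 → Q

FNSKQ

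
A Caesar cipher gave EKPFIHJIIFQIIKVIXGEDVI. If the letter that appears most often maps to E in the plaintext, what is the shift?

4

The most frequent ciphertext letter is I (appears 7 times).
I is position 8; E is position 4.
Shift = 4.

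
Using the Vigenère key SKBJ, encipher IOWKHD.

AYXTZN

Repeat the key across the message: SKBJSK
I(8)+S(18): 26≡0 → A
O(14)+K(10): 24 → Y
W(22)+B(1): 23 → X
K(10)+J(9): 19 → T
H(7)+S(18): 25 → Z
D(3)+K(10): 13 → N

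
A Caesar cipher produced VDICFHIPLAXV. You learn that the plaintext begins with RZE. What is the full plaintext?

RZEYBDELHWTR

From the crib: V(21)−R(17)=4, so the shift is 4.
Subtract 4 from each ciphertext letter:
V(21): 21−4=17 → R
D(3): 3−4=-1≡25 → Z
I(8): 8−4=4 → E
C(2): 2−4=-2≡24 → Y
F(5): 5−4=1 → B
H(7): 7−4=3 → D
I(8): 8−4=4 → E
P(15): 15−4=11 → L
L(11): 11−4=7 → H
A(0): 0−4=-4≡22 → W
X(23): 23−4=19 → T
V(21): 21−4=17 → R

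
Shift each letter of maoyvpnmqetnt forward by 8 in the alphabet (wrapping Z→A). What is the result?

m(12): 12+8=20 → u
a(0): 0+8=8 → i
o(14): 14+8=22 → w
y(24): 24+8=32≡6 → g
v(21): 21+8=29≡3 → d
p(15): 15+8=23 → x
n(13): 13+8=21 → v
m(12): 12+8=20 → u
q(16): 16+8=24 → y
e(4): 4+8=12 → m
t(19): 19+8=27≡1 → b
n(13): 13+8=21 → v
t(19): 19+8=27≡1 → b

uiwgdxvuymbvb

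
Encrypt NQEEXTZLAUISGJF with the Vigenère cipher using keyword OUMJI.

Repeat the key across the message: OUMJIOUMJIOUMJI
N(13)+O(14): 27≡1 → B
Q(16)+U(20): 36≡10 → K
E(4)+M(12): 16 → Q
E(4)+J(9): 13 → N
X(23)+I(8): 31≡5 → F
T(19)+O(14): 33≡7 → H
Z(25)+U(20): 45≡19 → T
L(11)+M(12): 23 → X
A(0)+J(9): 9 → J
U(20)+I(8): 28≡2 → C
I(8)+O(14): 22 → W
S(18)+U(20): 38≡12 → M
G(6)+M(12): 18 → S
J(9)+J(9): 18 → S
F(5)+I(8): 13 → N

BKQNFHTXJCWMSSN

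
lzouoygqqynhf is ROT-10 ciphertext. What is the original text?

bpekeowggodxv

l(11): 11−10=1 → b
z(25): 25−10=15 → p
o(14): 14−10=4 → e
u(20): 20−10=10 → k
o(14): 14−10=4 → e
y(24): 24−10=14 → o
g(6): 6−10=-4≡22 → w
q(16): 16−10=6 → g
q(16): 16−10=6 → g
y(24): 24−10=14 → o
n(13): 13−10=3 → d
h(7): 7−10=-3≡23 → x
f(5): 5−10=-5≡21 → v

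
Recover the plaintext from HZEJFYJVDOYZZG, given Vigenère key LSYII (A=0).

Repeat the key across the ciphertext: LSYIILSYIILSYI
H(7)−L(11): -4≡22 → W
Z(25)−S(18): 7 → H
E(4)−Y(24): -20≡6 → G
J(9)−I(8): 1 → B
F(5)−I(8): -3≡23 → X
Y(24)−L(11): 13 → N
J(9)−S(18): -9≡17 → R
V(21)−Y(24): -3≡23 → X
D(3)−I(8): -5≡21 → V
O(14)−I(8): 6 → G
Y(24)−L(11): 13 → N
Z(25)−S(18): 7 → H
Z(25)−Y(24): 1 → B
G(6)−I(8): -2≡24 → Y

WHGBXNRXVGNHBY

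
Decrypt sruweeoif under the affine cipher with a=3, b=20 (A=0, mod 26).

izasmmywv

The inverse of 3 mod 26 is 9, since 3·9=27≡1. Apply D(y)=9·(y−20) mod 26:
s(18): 9·(18−20)=-18≡8 → i
r(17): 9·(17−20)=-27≡25 → z
u(20): 9·(20−20)=0 → a
w(22): 9·(22−20)=18 → s
e(4): 9·(4−20)=-144≡12 → m
e(4): 9·(4−20)=-144≡12 → m
o(14): 9·(14−20)=-54≡24 → y
i(8): 9·(8−20)=-108≡22 → w
f(5): 9·(5−20)=-135≡21 → v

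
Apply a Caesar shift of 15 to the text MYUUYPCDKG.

M(12): 12+15=27≡1 → B
Y(24): 24+15=39≡13 → N
U(20): 20+15=35≡9 → J
U(20): 20+15=35≡9 → J
Y(24): 24+15=39≡13 → N
P(15): 15+15=30≡4 → E
C(2): 2+15=17 → R
D(3): 3+15=18 → S
K(10): 10+15=25 → Z
G(6): 6+15=21 → V

BNJJNERSZV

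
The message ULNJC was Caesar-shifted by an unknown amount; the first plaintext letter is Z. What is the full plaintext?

From the crib: U(20)−Z(25)=-5≡21, so the shift is 21.
Subtract 21 from each ciphertext letter:
U(20): 20−21=-1≡25 → Z
L(11): 11−21=-10≡16 → Q
N(13): 13−21=-8≡18 → S
J(9): 9−21=-12≡14 → O
C(2): 2−21=-19≡7 → H

ZQSOH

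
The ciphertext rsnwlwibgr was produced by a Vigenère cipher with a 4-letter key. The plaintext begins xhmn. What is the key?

Subtract each crib letter from the matching ciphertext letter (mod 26):
r(17)−x(23)=-6≡20 → u
s(18)−h(7)=11 → l
n(13)−m(12)=1 → b
w(22)−n(13)=9 → j

ulbj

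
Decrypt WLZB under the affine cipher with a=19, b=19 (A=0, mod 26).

HQOK

The inverse of 19 mod 26 is 11, since 19·11=209≡1. Apply D(y)=11·(y−19) mod 26:
W(22): 11·(22−19)=33≡7 → H
L(11): 11·(11−19)=-88≡16 → Q
Z(25): 11·(25−19)=66≡14 → O
B(1): 11·(1−19)=-198≡10 → K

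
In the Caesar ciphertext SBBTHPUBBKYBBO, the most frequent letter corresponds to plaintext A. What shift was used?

1

The most frequent ciphertext letter is B (appears 6 times).
B is position 1; A is position 0.
Shift = 1.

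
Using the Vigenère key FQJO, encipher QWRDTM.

Repeat the key across the message: FQJOFQ
Q(16)+F(5): 21 → V
W(22)+Q(16): 38≡12 → M
R(17)+J(9): 26≡0 → A
D(3)+O(14): 17 → R
T(19)+F(5): 24 → Y
M(12)+Q(16): 28≡2 → C

VMARYC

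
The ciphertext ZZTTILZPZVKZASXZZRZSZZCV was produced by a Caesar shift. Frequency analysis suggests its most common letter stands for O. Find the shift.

The most frequent ciphertext letter is Z (appears 10 times).
Z is position 25; O is position 14.
Shift = 11.

11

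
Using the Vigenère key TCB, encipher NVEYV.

Repeat the key across the message: TCBTC
N(13)+T(19): 32≡6 → G
V(21)+C(2): 23 → X
E(4)+B(1): 5 → F
Y(24)+T(19): 43≡17 → R
V(21)+C(2): 23 → X

GXFRX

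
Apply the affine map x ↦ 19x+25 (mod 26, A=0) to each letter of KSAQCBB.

K(10): 19·10+25=215≡7 → H
S(18): 19·18+25=367≡3 → D
A(0): 19·0+25=25 → Z
Q(16): 19·16+25=329≡17 → R
C(2): 19·2+25=63≡11 → L
B(1): 19·1+25=44≡18 → S
B(1): 19·1+25=44≡18 → S

HDZRLSS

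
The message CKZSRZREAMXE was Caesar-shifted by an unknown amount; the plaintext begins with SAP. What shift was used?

10

From the crib: C(2)−S(18)=-16≡10, so the shift is 10.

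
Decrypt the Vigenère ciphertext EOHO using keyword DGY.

Repeat the key across the ciphertext: DGYD
E(4)−D(3): 1 → B
O(14)−G(6): 8 → I
H(7)−Y(24): -17≡9 → J
O(14)−D(3): 11 → L

BIJL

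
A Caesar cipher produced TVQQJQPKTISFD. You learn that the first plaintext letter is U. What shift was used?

25

From the crib: T(19)−U(20)=-1≡25, so the shift is 25.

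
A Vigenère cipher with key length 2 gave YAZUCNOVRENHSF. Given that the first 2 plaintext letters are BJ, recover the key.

Subtract each crib letter from the matching ciphertext letter (mod 26):
Y(24)−B(1)=23 → X
A(0)−J(9)=-9≡17 → R

XR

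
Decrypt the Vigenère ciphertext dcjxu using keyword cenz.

bywys

Repeat the key across the ciphertext: cenzc
d(3)−c(2): 1 → b
c(2)−e(4): -2≡24 → y
j(9)−n(13): -4≡22 → w
x(23)−z(25): -2≡24 → y
u(20)−c(2): 18 → s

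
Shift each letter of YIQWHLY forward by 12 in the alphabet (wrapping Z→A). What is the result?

Y(24): 24+12=36≡10 → K
I(8): 8+12=20 → U
Q(16): 16+12=28≡2 → C
W(22): 22+12=34≡8 → I
H(7): 7+12=19 → T
L(11): 11+12=23 → X
Y(24): 24+12=36≡10 → K

KUCITXK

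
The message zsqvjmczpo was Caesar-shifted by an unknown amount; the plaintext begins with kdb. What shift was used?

15

From the crib: z(25)−k(10)=15, so the shift is 15.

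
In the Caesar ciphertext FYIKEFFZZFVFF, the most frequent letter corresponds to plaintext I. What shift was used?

23

The most frequent ciphertext letter is F (appears 6 times).
F is position 5; I is position 8.
Shift = -3≡23.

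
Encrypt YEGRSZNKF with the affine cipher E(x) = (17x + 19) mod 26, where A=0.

LJRWNCGHA

Y(24): 17·24+19=427≡11 → L
E(4): 17·4+19=87≡9 → J
G(6): 17·6+19=121≡17 → R
R(17): 17·17+19=308≡22 → W
S(18): 17·18+19=325≡13 → N
Z(25): 17·25+19=444≡2 → C
N(13): 17·13+19=240≡6 → G
K(10): 17·10+19=189≡7 → H
F(5): 17·5+19=104≡0 → A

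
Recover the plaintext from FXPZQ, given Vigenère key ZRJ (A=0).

Repeat the key across the ciphertext: ZRJZR
F(5)−Z(25): -20≡6 → G
X(23)−R(17): 6 → G
P(15)−J(9): 6 → G
Z(25)−Z(25): 0 → A
Q(16)−R(17): -1≡25 → Z

GGGAZ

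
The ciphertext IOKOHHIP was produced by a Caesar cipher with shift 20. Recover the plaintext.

OUQUNNOV

I(8): 8−20=-12≡14 → O
O(14): 14−20=-6≡20 → U
K(10): 10−20=-10≡16 → Q
O(14): 14−20=-6≡20 → U
H(7): 7−20=-13≡13 → N
H(7): 7−20=-13≡13 → N
I(8): 8−20=-12≡14 → O
P(15): 15−20=-5≡21 → V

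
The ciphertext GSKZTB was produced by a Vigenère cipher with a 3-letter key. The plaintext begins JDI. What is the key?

Subtract each crib letter from the matching ciphertext letter (mod 26):
G(6)−J(9)=-3≡23 → X
S(18)−D(3)=15 → P
K(10)−I(8)=2 → C

XPC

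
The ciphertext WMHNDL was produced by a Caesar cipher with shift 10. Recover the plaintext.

W(22): 22−10=12 → M
M(12): 12−10=2 → C
H(7): 7−10=-3≡23 → X
N(13): 13−10=3 → D
D(3): 3−10=-7≡19 → T
L(11): 11−10=1 → B

MCXDTB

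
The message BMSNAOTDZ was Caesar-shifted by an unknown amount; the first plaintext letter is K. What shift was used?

17

From the crib: B(1)−K(10)=-9≡17, so the shift is 17.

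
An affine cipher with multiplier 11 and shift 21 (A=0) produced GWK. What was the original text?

BTZ

The inverse of 11 mod 26 is 19, since 11·19=209≡1. Apply D(y)=19·(y−21) mod 26:
G(6): 19·(6−21)=-285≡1 → B
W(22): 19·(22−21)=19 → T
K(10): 19·(10−21)=-209≡25 → Z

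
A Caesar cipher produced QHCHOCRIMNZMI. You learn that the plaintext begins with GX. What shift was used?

10

From the crib: Q(16)−G(6)=10, so the shift is 10.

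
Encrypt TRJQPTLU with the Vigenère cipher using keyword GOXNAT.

ZFGDPMRI

Repeat the key across the message: GOXNATGO
T(19)+G(6): 25 → Z
R(17)+O(14): 31≡5 → F
J(9)+X(23): 32≡6 → G
Q(16)+N(13): 29≡3 → D
P(15)+A(0): 15 → P
T(19)+T(19): 38≡12 → M
L(11)+G(6): 17 → R
U(20)+O(14): 34≡8 → I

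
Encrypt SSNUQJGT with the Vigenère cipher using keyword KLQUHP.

Repeat the key across the message: KLQUHPKL
S(18)+K(10): 28≡2 → C
S(18)+L(11): 29≡3 → D
N(13)+Q(16): 29≡3 → D
U(20)+U(20): 40≡14 → O
Q(16)+H(7): 23 → X
J(9)+P(15): 24 → Y
G(6)+K(10): 16 → Q
T(19)+L(11): 30≡4 → E

CDDOXYQE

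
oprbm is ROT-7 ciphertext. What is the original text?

hikuf

o(14): 14−7=7 → h
p(15): 15−7=8 → i
r(17): 17−7=10 → k
b(1): 1−7=-6≡20 → u
m(12): 12−7=5 → f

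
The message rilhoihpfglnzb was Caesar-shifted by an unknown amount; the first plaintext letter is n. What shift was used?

From the crib: r(17)−n(13)=4, so the shift is 4.

4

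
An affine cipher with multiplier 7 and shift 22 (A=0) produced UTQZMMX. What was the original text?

WHOTGGP

The inverse of 7 mod 26 is 15, since 7·15=105≡1. Apply D(y)=15·(y−22) mod 26:
U(20): 15·(20−22)=-30≡22 → W
T(19): 15·(19−22)=-45≡7 → H
Q(16): 15·(16−22)=-90≡14 → O
Z(25): 15·(25−22)=45≡19 → T
M(12): 15·(12−22)=-150≡6 → G
M(12): 15·(12−22)=-150≡6 → G
X(23): 15·(23−22)=15 → P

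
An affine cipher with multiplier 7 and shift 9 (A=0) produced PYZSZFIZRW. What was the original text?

MRGFGSLGQN

The inverse of 7 mod 26 is 15, since 7·15=105≡1. Apply D(y)=15·(y−9) mod 26:
P(15): 15·(15−9)=90≡12 → M
Y(24): 15·(24−9)=225≡17 → R
Z(25): 15·(25−9)=240≡6 → G
S(18): 15·(18−9)=135≡5 → F
Z(25): 15·(25−9)=240≡6 → G
F(5): 15·(5−9)=-60≡18 → S
I(8): 15·(8−9)=-15≡11 → L
Z(25): 15·(25−9)=240≡6 → G
R(17): 15·(17−9)=120≡16 → Q
W(22): 15·(22−9)=195≡13 → N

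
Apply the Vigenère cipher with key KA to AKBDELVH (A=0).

Repeat the key across the message: KAKAKAKA
A(0)+K(10): 10 → K
K(10)+A(0): 10 → K
B(1)+K(10): 11 → L
D(3)+A(0): 3 → D
E(4)+K(10): 14 → O
L(11)+A(0): 11 → L
V(21)+K(10): 31≡5 → F
H(7)+A(0): 7 → H

KKLDOLFH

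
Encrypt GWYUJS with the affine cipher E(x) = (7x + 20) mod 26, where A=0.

KSGEFQ

G(6): 7·6+20=62≡10 → K
W(22): 7·22+20=174≡18 → S
Y(24): 7·24+20=188≡6 → G
U(20): 7·20+20=160≡4 → E
J(9): 7·9+20=83≡5 → F
S(18): 7·18+20=146≡16 → Q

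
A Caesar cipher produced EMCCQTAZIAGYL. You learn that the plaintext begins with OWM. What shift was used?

From the crib: E(4)−O(14)=-10≡16, so the shift is 16.

16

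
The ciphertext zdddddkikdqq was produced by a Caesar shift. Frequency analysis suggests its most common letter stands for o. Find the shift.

15

The most frequent ciphertext letter is d (appears 6 times).
d is position 3; o is position 14.
Shift = -11≡15.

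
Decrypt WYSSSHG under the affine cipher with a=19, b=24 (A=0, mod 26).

The inverse of 19 mod 26 is 11, since 19·11=209≡1. Apply D(y)=11·(y−24) mod 26:
W(22): 11·(22−24)=-22≡4 → E
Y(24): 11·(24−24)=0 → A
S(18): 11·(18−24)=-66≡12 → M
S(18): 11·(18−24)=-66≡12 → M
S(18): 11·(18−24)=-66≡12 → M
H(7): 11·(7−24)=-187≡21 → V
G(6): 11·(6−24)=-198≡10 → K

EAMMMVK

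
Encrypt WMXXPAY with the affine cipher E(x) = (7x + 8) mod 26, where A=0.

GONNJIU

W(22): 7·22+8=162≡6 → G
M(12): 7·12+8=92≡14 → O
X(23): 7·23+8=169≡13 → N
X(23): 7·23+8=169≡13 → N
P(15): 7·15+8=113≡9 → J
A(0): 7·0+8=8 → I
Y(24): 7·24+8=176≡20 → U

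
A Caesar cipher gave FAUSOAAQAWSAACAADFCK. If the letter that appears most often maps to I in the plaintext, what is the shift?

The most frequent ciphertext letter is A (appears 8 times).
A is position 0; I is position 8.
Shift = -8≡18.

18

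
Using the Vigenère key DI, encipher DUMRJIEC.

GCPZMQHK

Repeat the key across the message: DIDIDIDI
D(3)+D(3): 6 → G
U(20)+I(8): 28≡2 → C
M(12)+D(3): 15 → P
R(17)+I(8): 25 → Z
J(9)+D(3): 12 → M
I(8)+I(8): 16 → Q
E(4)+D(3): 7 → H
C(2)+I(8): 10 → K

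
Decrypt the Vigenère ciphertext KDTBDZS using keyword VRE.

Repeat the key across the ciphertext: VREVREV
K(10)−V(21): -11≡15 → P
D(3)−R(17): -14≡12 → M
T(19)−E(4): 15 → P
B(1)−V(21): -20≡6 → G
D(3)−R(17): -14≡12 → M
Z(25)−E(4): 21 → V
S(18)−V(21): -3≡23 → X

PMPGMVX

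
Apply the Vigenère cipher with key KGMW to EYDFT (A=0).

Repeat the key across the message: KGMWK
E(4)+K(10): 14 → O
Y(24)+G(6): 30≡4 → E
D(3)+M(12): 15 → P
F(5)+W(22): 27≡1 → B
T(19)+K(10): 29≡3 → D

OEPBD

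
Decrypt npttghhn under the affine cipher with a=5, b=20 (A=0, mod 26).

jzffsnnj

The inverse of 5 mod 26 is 21, since 5·21=105≡1. Apply D(y)=21·(y−20) mod 26:
n(13): 21·(13−20)=-147≡9 → j
p(15): 21·(15−20)=-105≡25 → z
t(19): 21·(19−20)=-21≡5 → f
t(19): 21·(19−20)=-21≡5 → f
g(6): 21·(6−20)=-294≡18 → s
h(7): 21·(7−20)=-273≡13 → n
h(7): 21·(7−20)=-273≡13 → n
n(13): 21·(13−20)=-147≡9 → j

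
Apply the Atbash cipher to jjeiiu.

j(9) → q(16)
j(9) → q(16)
e(4) → v(21)
i(8) → r(17)
i(8) → r(17)
u(20) → f(5)

qqvrrf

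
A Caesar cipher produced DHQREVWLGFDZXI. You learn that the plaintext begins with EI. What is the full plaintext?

From the crib: D(3)−E(4)=-1≡25, so the shift is 25.
Subtract 25 from each ciphertext letter:
D(3): 3−25=-22≡4 → E
H(7): 7−25=-18≡8 → I
Q(16): 16−25=-9≡17 → R
R(17): 17−25=-8≡18 → S
E(4): 4−25=-21≡5 → F
V(21): 21−25=-4≡22 → W
W(22): 22−25=-3≡23 → X
L(11): 11−25=-14≡12 → M
G(6): 6−25=-19≡7 → H
F(5): 5−25=-20≡6 → G
D(3): 3−25=-22≡4 → E
Z(25): 25−25=0 → A
X(23): 23−25=-2≡24 → Y
I(8): 8−25=-17≡9 → J

EIRSFWXMHGEAYJ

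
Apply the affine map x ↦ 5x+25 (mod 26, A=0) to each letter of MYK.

HPX

M(12): 5·12+25=85≡7 → H
Y(24): 5·24+25=145≡15 → P
K(10): 5·10+25=75≡23 → X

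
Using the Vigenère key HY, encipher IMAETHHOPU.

Repeat the key across the message: HYHYHYHYHY
I(8)+H(7): 15 → P
M(12)+Y(24): 36≡10 → K
A(0)+H(7): 7 → H
E(4)+Y(24): 28≡2 → C
T(19)+H(7): 26≡0 → A
H(7)+Y(24): 31≡5 → F
H(7)+H(7): 14 → O
O(14)+Y(24): 38≡12 → M
P(15)+H(7): 22 → W
U(20)+Y(24): 44≡18 → S

PKHCAFOMWS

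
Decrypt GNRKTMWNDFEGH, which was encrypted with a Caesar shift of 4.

CJNGPISJZBACD

G(6): 6−4=2 → C
N(13): 13−4=9 → J
R(17): 17−4=13 → N
K(10): 10−4=6 → G
T(19): 19−4=15 → P
M(12): 12−4=8 → I
W(22): 22−4=18 → S
N(13): 13−4=9 → J
D(3): 3−4=-1≡25 → Z
F(5): 5−4=1 → B
E(4): 4−4=0 → A
G(6): 6−4=2 → C
H(7): 7−4=3 → D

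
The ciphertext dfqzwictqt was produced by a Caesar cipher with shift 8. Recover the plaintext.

vxiroaulil

d(3): 3−8=-5≡21 → v
f(5): 5−8=-3≡23 → x
q(16): 16−8=8 → i
z(25): 25−8=17 → r
w(22): 22−8=14 → o
i(8): 8−8=0 → a
c(2): 2−8=-6≡20 → u
t(19): 19−8=11 → l
q(16): 16−8=8 → i
t(19): 19−8=11 → l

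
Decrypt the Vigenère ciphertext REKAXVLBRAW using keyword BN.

QRJNWIKOQNV

Repeat the key across the ciphertext: BNBNBNBNBNB
R(17)−B(1): 16 → Q
E(4)−N(13): -9≡17 → R
K(10)−B(1): 9 → J
A(0)−N(13): -13≡13 → N
X(23)−B(1): 22 → W
V(21)−N(13): 8 → I
L(11)−B(1): 10 → K
B(1)−N(13): -12≡14 → O
R(17)−B(1): 16 → Q
A(0)−N(13): -13≡13 → N
W(22)−B(1): 21 → V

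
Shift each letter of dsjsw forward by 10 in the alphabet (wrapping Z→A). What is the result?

d(3): 3+10=13 → n
s(18): 18+10=28≡2 → c
j(9): 9+10=19 → t
s(18): 18+10=28≡2 → c
w(22): 22+10=32≡6 → g

nctcg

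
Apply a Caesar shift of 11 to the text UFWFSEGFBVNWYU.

U(20): 20+11=31≡5 → F
F(5): 5+11=16 → Q
W(22): 22+11=33≡7 → H
F(5): 5+11=16 → Q
S(18): 18+11=29≡3 → D
E(4): 4+11=15 → P
G(6): 6+11=17 → R
F(5): 5+11=16 → Q
B(1): 1+11=12 → M
V(21): 21+11=32≡6 → G
N(13): 13+11=24 → Y
W(22): 22+11=33≡7 → H
Y(24): 24+11=35≡9 → J
U(20): 20+11=31≡5 → F

FQHQDPRQMGYHJF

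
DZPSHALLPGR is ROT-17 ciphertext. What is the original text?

D(3): 3−17=-14≡12 → M
Z(25): 25−17=8 → I
P(15): 15−17=-2≡24 → Y
S(18): 18−17=1 → B
H(7): 7−17=-10≡16 → Q
A(0): 0−17=-17≡9 → J
L(11): 11−17=-6≡20 → U
L(11): 11−17=-6≡20 → U
P(15): 15−17=-2≡24 → Y
G(6): 6−17=-11≡15 → P
R(17): 17−17=0 → A

MIYBQJUUYPA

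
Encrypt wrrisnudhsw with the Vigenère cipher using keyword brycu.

Repeat the key across the message: brycubrycub
w(22)+b(1): 23 → x
r(17)+r(17): 34≡8 → i
r(17)+y(24): 41≡15 → p
i(8)+c(2): 10 → k
s(18)+u(20): 38≡12 → m
n(13)+b(1): 14 → o
u(20)+r(17): 37≡11 → l
d(3)+y(24): 27≡1 → b
h(7)+c(2): 9 → j
s(18)+u(20): 38≡12 → m
w(22)+b(1): 23 → x

xipkmolbjmx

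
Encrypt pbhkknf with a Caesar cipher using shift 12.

p(15): 15+12=27≡1 → b
b(1): 1+12=13 → n
h(7): 7+12=19 → t
k(10): 10+12=22 → w
k(10): 10+12=22 → w
n(13): 13+12=25 → z
f(5): 5+12=17 → r

bntwwzr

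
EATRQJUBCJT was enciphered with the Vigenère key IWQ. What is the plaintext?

WEDJUTMFMBX

Repeat the key across the ciphertext: IWQIWQIWQIW
E(4)−I(8): -4≡22 → W
A(0)−W(22): -22≡4 → E
T(19)−Q(16): 3 → D
R(17)−I(8): 9 → J
Q(16)−W(22): -6≡20 → U
J(9)−Q(16): -7≡19 → T
U(20)−I(8): 12 → M
B(1)−W(22): -21≡5 → F
C(2)−Q(16): -14≡12 → M
J(9)−I(8): 1 → B
T(19)−W(22): -3≡23 → X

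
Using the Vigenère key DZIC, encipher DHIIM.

Repeat the key across the message: DZICD
D(3)+D(3): 6 → G
H(7)+Z(25): 32≡6 → G
I(8)+I(8): 16 → Q
I(8)+C(2): 10 → K
M(12)+D(3): 15 → P

GGQKP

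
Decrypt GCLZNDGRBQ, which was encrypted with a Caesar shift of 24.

IENBPFITDS

G(6): 6−24=-18≡8 → I
C(2): 2−24=-22≡4 → E
L(11): 11−24=-13≡13 → N
Z(25): 25−24=1 → B
N(13): 13−24=-11≡15 → P
D(3): 3−24=-21≡5 → F
G(6): 6−24=-18≡8 → I
R(17): 17−24=-7≡19 → T
B(1): 1−24=-23≡3 → D
Q(16): 16−24=-8≡18 → S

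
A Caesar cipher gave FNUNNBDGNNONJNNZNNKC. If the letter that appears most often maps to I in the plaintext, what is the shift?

The most frequent ciphertext letter is N (appears 10 times).
N is position 13; I is position 8.
Shift = 5.

5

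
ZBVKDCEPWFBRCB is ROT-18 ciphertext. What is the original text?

Z(25): 25−18=7 → H
B(1): 1−18=-17≡9 → J
V(21): 21−18=3 → D
K(10): 10−18=-8≡18 → S
D(3): 3−18=-15≡11 → L
C(2): 2−18=-16≡10 → K
E(4): 4−18=-14≡12 → M
P(15): 15−18=-3≡23 → X
W(22): 22−18=4 → E
F(5): 5−18=-13≡13 → N
B(1): 1−18=-17≡9 → J
R(17): 17−18=-1≡25 → Z
C(2): 2−18=-16≡10 → K
B(1): 1−18=-17≡9 → J

HJDSLKMXENJZKJ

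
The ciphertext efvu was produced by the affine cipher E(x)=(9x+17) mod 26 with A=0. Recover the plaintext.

The inverse of 9 mod 26 is 3, since 9·3=27≡1. Apply D(y)=3·(y−17) mod 26:
e(4): 3·(4−17)=-39≡13 → n
f(5): 3·(5−17)=-36≡16 → q
v(21): 3·(21−17)=12 → m
u(20): 3·(20−17)=9 → j

nqmj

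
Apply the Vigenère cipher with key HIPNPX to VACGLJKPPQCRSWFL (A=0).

Repeat the key across the message: HIPNPXHIPNPXHIPN
V(21)+H(7): 28≡2 → C
A(0)+I(8): 8 → I
C(2)+P(15): 17 → R
G(6)+N(13): 19 → T
L(11)+P(15): 26≡0 → A
J(9)+X(23): 32≡6 → G
K(10)+H(7): 17 → R
P(15)+I(8): 23 → X
P(15)+P(15): 30≡4 → E
Q(16)+N(13): 29≡3 → D
C(2)+P(15): 17 → R
R(17)+X(23): 40≡14 → O
S(18)+H(7): 25 → Z
W(22)+I(8): 30≡4 → E
F(5)+P(15): 20 → U
L(11)+N(13): 24 → Y

CIRTAGRXEDROZEUY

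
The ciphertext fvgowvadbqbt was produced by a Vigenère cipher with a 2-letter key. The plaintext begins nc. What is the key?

st

Subtract each crib letter from the matching ciphertext letter (mod 26):
f(5)−n(13)=-8≡18 → s
v(21)−c(2)=19 → t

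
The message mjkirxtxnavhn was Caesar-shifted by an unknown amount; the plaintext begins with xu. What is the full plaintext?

xuvtcieiylgsy

From the crib: m(12)−x(23)=-11≡15, so the shift is 15.
Subtract 15 from each ciphertext letter:
m(12): 12−15=-3≡23 → x
j(9): 9−15=-6≡20 → u
k(10): 10−15=-5≡21 → v
i(8): 8−15=-7≡19 → t
r(17): 17−15=2 → c
x(23): 23−15=8 → i
t(19): 19−15=4 → e
x(23): 23−15=8 → i
n(13): 13−15=-2≡24 → y
a(0): 0−15=-15≡11 → l
v(21): 21−15=6 → g
h(7): 7−15=-8≡18 → s
n(13): 13−15=-2≡24 → y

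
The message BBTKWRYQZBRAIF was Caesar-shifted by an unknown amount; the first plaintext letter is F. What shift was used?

From the crib: B(1)−F(5)=-4≡22, so the shift is 22.

22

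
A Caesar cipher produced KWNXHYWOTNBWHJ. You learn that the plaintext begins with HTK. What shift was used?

From the crib: K(10)−H(7)=3, so the shift is 3.

3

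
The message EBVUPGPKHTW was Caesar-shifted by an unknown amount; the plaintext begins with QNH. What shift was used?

From the crib: E(4)−Q(16)=-12≡14, so the shift is 14.

14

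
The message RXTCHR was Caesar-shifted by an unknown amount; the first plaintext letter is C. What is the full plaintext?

From the crib: R(17)−C(2)=15, so the shift is 15.
Subtract 15 from each ciphertext letter:
R(17): 17−15=2 → C
X(23): 23−15=8 → I
T(19): 19−15=4 → E
C(2): 2−15=-13≡13 → N
H(7): 7−15=-8≡18 → S
R(17): 17−15=2 → C

CIENSC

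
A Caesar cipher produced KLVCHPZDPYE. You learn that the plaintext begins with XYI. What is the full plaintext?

From the crib: K(10)−X(23)=-13≡13, so the shift is 13.
Subtract 13 from each ciphertext letter:
K(10): 10−13=-3≡23 → X
L(11): 11−13=-2≡24 → Y
V(21): 21−13=8 → I
C(2): 2−13=-11≡15 → P
H(7): 7−13=-6≡20 → U
P(15): 15−13=2 → C
Z(25): 25−13=12 → M
D(3): 3−13=-10≡16 → Q
P(15): 15−13=2 → C
Y(24): 24−13=11 → L
E(4): 4−13=-9≡17 → R

XYIPUCMQCLR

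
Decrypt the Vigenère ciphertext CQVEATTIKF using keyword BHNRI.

BJINSSMVTX

Repeat the key across the ciphertext: BHNRIBHNRI
C(2)−B(1): 1 → B
Q(16)−H(7): 9 → J
V(21)−N(13): 8 → I
E(4)−R(17): -13≡13 → N
A(0)−I(8): -8≡18 → S
T(19)−B(1): 18 → S
T(19)−H(7): 12 → M
I(8)−N(13): -5≡21 → V
K(10)−R(17): -7≡19 → T
F(5)−I(8): -3≡23 → X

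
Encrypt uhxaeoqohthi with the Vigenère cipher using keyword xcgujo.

Repeat the key across the message: xcgujoxcgujo
u(20)+x(23): 43≡17 → r
h(7)+c(2): 9 → j
x(23)+g(6): 29≡3 → d
a(0)+u(20): 20 → u
e(4)+j(9): 13 → n
o(14)+o(14): 28≡2 → c
q(16)+x(23): 39≡13 → n
o(14)+c(2): 16 → q
h(7)+g(6): 13 → n
t(19)+u(20): 39≡13 → n
h(7)+j(9): 16 → q
i(8)+o(14): 22 → w

rjduncnqnnqw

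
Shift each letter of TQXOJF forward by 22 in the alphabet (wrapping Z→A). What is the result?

PMTKFB

T(19): 19+22=41≡15 → P
Q(16): 16+22=38≡12 → M
X(23): 23+22=45≡19 → T
O(14): 14+22=36≡10 → K
J(9): 9+22=31≡5 → F
F(5): 5+22=27≡1 → B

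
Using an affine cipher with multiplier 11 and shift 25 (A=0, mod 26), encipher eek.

rrf

e(4): 11·4+25=69≡17 → r
e(4): 11·4+25=69≡17 → r
k(10): 11·10+25=135≡5 → f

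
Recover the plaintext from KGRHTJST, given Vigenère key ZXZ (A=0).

Repeat the key across the ciphertext: ZXZZXZZX
K(10)−Z(25): -15≡11 → L
G(6)−X(23): -17≡9 → J
R(17)−Z(25): -8≡18 → S
H(7)−Z(25): -18≡8 → I
T(19)−X(23): -4≡22 → W
J(9)−Z(25): -16≡10 → K
S(18)−Z(25): -7≡19 → T
T(19)−X(23): -4≡22 → W

LJSIWKTW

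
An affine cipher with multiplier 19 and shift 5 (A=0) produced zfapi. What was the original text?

maxgh

The inverse of 19 mod 26 is 11, since 19·11=209≡1. Apply D(y)=11·(y−5) mod 26:
z(25): 11·(25−5)=220≡12 → m
f(5): 11·(5−5)=0 → a
a(0): 11·(0−5)=-55≡23 → x
p(15): 11·(15−5)=110≡6 → g
i(8): 11·(8−5)=33≡7 → h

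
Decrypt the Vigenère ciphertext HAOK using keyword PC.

Repeat the key across the ciphertext: PCPC
H(7)−P(15): -8≡18 → S
A(0)−C(2): -2≡24 → Y
O(14)−P(15): -1≡25 → Z
K(10)−C(2): 8 → I

SYZI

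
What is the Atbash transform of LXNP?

L(11) → O(14)
X(23) → C(2)
N(13) → M(12)
P(15) → K(10)

OCMK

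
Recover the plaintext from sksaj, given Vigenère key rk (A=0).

Repeat the key across the ciphertext: rkrkr
s(18)−r(17): 1 → b
k(10)−k(10): 0 → a
s(18)−r(17): 1 → b
a(0)−k(10): -10≡16 → q
j(9)−r(17): -8≡18 → s

babqs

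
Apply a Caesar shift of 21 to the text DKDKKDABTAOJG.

YFYFFYVWOVJEB

D(3): 3+21=24 → Y
K(10): 10+21=31≡5 → F
D(3): 3+21=24 → Y
K(10): 10+21=31≡5 → F
K(10): 10+21=31≡5 → F
D(3): 3+21=24 → Y
A(0): 0+21=21 → V
B(1): 1+21=22 → W
T(19): 19+21=40≡14 → O
A(0): 0+21=21 → V
O(14): 14+21=35≡9 → J
J(9): 9+21=30≡4 → E
G(6): 6+21=27≡1 → B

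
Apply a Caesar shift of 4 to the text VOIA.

V(21): 21+4=25 → Z
O(14): 14+4=18 → S
I(8): 8+4=12 → M
A(0): 0+4=4 → E

ZSME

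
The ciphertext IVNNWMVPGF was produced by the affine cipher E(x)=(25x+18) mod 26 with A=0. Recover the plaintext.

The inverse of 25 mod 26 is 25, since 25·25=625≡1. Apply D(y)=25·(y−18) mod 26:
I(8): 25·(8−18)=-250≡10 → K
V(21): 25·(21−18)=75≡23 → X
N(13): 25·(13−18)=-125≡5 → F
N(13): 25·(13−18)=-125≡5 → F
W(22): 25·(22−18)=100≡22 → W
M(12): 25·(12−18)=-150≡6 → G
V(21): 25·(21−18)=75≡23 → X
P(15): 25·(15−18)=-75≡3 → D
G(6): 25·(6−18)=-300≡12 → M
F(5): 25·(5−18)=-325≡13 → N

KXFFWGXDMN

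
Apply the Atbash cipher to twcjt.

t(19) → g(6)
w(22) → d(3)
c(2) → x(23)
j(9) → q(16)
t(19) → g(6)

gdxqg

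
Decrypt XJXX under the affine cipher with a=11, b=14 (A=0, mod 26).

PJPP

The inverse of 11 mod 26 is 19, since 11·19=209≡1. Apply D(y)=19·(y−14) mod 26:
X(23): 19·(23−14)=171≡15 → P
J(9): 19·(9−14)=-95≡9 → J
X(23): 19·(23−14)=171≡15 → P
X(23): 19·(23−14)=171≡15 → P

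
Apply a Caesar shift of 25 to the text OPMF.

NOLE

O(14): 14+25=39≡13 → N
P(15): 15+25=40≡14 → O
M(12): 12+25=37≡11 → L
F(5): 5+25=30≡4 → E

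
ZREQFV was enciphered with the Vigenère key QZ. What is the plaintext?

Repeat the key across the ciphertext: QZQZQZ
Z(25)−Q(16): 9 → J
R(17)−Z(25): -8≡18 → S
E(4)−Q(16): -12≡14 → O
Q(16)−Z(25): -9≡17 → R
F(5)−Q(16): -11≡15 → P
V(21)−Z(25): -4≡22 → W

JSORPW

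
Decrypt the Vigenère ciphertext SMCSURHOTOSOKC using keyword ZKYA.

Repeat the key across the ciphertext: ZKYAZKYAZKYAZK
S(18)−Z(25): -7≡19 → T
M(12)−K(10): 2 → C
C(2)−Y(24): -22≡4 → E
S(18)−A(0): 18 → S
U(20)−Z(25): -5≡21 → V
R(17)−K(10): 7 → H
H(7)−Y(24): -17≡9 → J
O(14)−A(0): 14 → O
T(19)−Z(25): -6≡20 → U
O(14)−K(10): 4 → E
S(18)−Y(24): -6≡20 → U
O(14)−A(0): 14 → O
K(10)−Z(25): -15≡11 → L
C(2)−K(10): -8≡18 → S

TCESVHJOUEUOLS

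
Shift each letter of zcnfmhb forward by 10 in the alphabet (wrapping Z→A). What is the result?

z(25): 25+10=35≡9 → j
c(2): 2+10=12 → m
n(13): 13+10=23 → x
f(5): 5+10=15 → p
m(12): 12+10=22 → w
h(7): 7+10=17 → r
b(1): 1+10=11 → l

jmxpwrl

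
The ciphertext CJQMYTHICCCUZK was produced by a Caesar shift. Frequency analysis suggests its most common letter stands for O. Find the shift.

14

The most frequent ciphertext letter is C (appears 4 times).
C is position 2; O is position 14.
Shift = -12≡14.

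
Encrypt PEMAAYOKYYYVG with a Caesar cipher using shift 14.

P(15): 15+14=29≡3 → D
E(4): 4+14=18 → S
M(12): 12+14=26≡0 → A
A(0): 0+14=14 → O
A(0): 0+14=14 → O
Y(24): 24+14=38≡12 → M
O(14): 14+14=28≡2 → C
K(10): 10+14=24 → Y
Y(24): 24+14=38≡12 → M
Y(24): 24+14=38≡12 → M
Y(24): 24+14=38≡12 → M
V(21): 21+14=35≡9 → J
G(6): 6+14=20 → U

DSAOOMCYMMMJU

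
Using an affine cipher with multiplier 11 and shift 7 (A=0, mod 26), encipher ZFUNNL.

WKTUUY

Z(25): 11·25+7=282≡22 → W
F(5): 11·5+7=62≡10 → K
U(20): 11·20+7=227≡19 → T
N(13): 11·13+7=150≡20 → U
N(13): 11·13+7=150≡20 → U
L(11): 11·11+7=128≡24 → Y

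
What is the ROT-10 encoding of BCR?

LMB

B(1): 1+10=11 → L
C(2): 2+10=12 → M
R(17): 17+10=27≡1 → B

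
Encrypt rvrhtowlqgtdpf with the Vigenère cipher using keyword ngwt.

Repeat the key across the message: ngwtngwtngwtng
r(17)+n(13): 30≡4 → e
v(21)+g(6): 27≡1 → b
r(17)+w(22): 39≡13 → n
h(7)+t(19): 26≡0 → a
t(19)+n(13): 32≡6 → g
o(14)+g(6): 20 → u
w(22)+w(22): 44≡18 → s
l(11)+t(19): 30≡4 → e
q(16)+n(13): 29≡3 → d
g(6)+g(6): 12 → m
t(19)+w(22): 41≡15 → p
d(3)+t(19): 22 → w
p(15)+n(13): 28≡2 → c
f(5)+g(6): 11 → l

ebnagusedmpwcl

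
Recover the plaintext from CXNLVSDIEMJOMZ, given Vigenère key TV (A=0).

JCUQCXKNLRQTTE

Repeat the key across the ciphertext: TVTVTVTVTVTVTV
C(2)−T(19): -17≡9 → J
X(23)−V(21): 2 → C
N(13)−T(19): -6≡20 → U
L(11)−V(21): -10≡16 → Q
V(21)−T(19): 2 → C
S(18)−V(21): -3≡23 → X
D(3)−T(19): -16≡10 → K
I(8)−V(21): -13≡13 → N
E(4)−T(19): -15≡11 → L
M(12)−V(21): -9≡17 → R
J(9)−T(19): -10≡16 → Q
O(14)−V(21): -7≡19 → T
M(12)−T(19): -7≡19 → T
Z(25)−V(21): 4 → E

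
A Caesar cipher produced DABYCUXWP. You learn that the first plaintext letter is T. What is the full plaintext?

From the crib: D(3)−T(19)=-16≡10, so the shift is 10.
Subtract 10 from each ciphertext letter:
D(3): 3−10=-7≡19 → T
A(0): 0−10=-10≡16 → Q
B(1): 1−10=-9≡17 → R
Y(24): 24−10=14 → O
C(2): 2−10=-8≡18 → S
U(20): 20−10=10 → K
X(23): 23−10=13 → N
W(22): 22−10=12 → M
P(15): 15−10=5 → F

TQROSKNMF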